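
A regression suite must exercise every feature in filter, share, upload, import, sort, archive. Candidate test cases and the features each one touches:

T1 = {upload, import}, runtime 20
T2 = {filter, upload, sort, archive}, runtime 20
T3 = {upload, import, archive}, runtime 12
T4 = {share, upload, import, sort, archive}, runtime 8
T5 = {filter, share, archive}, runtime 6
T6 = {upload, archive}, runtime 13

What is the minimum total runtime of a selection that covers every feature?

14

T4, T5 cover every feature at runtime 8 + 6 = 14.
Any cover uses at least 2 test cases; among all covering selections none totals below 14.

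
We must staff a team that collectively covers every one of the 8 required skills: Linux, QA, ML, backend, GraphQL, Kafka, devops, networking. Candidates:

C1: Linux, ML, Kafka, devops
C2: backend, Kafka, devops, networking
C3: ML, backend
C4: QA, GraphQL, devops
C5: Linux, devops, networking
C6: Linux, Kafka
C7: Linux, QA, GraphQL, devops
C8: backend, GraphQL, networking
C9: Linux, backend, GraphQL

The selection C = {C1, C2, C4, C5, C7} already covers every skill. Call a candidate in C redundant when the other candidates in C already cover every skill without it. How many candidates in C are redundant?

3

Drop C1: ML uncovered — not redundant.
Drop C2: backend uncovered — not redundant.
Drop C4: the rest still cover every skill — redundant.
Drop C5: the rest still cover every skill — redundant.
Drop C7: the rest still cover every skill — redundant.
3 redundant: C4, C5, C7.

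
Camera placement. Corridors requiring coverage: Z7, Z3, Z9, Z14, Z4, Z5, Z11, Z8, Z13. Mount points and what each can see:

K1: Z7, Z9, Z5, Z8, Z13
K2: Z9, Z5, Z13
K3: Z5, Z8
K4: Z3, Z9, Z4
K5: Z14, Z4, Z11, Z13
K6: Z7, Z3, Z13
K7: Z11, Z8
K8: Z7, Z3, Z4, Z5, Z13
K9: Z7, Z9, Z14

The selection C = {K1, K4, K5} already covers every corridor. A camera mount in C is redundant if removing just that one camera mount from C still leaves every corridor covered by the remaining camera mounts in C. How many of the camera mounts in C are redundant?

Drop K1: Z7, Z5, Z8 uncovered — not redundant.
Drop K4: Z3 uncovered — not redundant.
Drop K5: Z14, Z11 uncovered — not redundant.
None of the camera mounts in C is redundant.

0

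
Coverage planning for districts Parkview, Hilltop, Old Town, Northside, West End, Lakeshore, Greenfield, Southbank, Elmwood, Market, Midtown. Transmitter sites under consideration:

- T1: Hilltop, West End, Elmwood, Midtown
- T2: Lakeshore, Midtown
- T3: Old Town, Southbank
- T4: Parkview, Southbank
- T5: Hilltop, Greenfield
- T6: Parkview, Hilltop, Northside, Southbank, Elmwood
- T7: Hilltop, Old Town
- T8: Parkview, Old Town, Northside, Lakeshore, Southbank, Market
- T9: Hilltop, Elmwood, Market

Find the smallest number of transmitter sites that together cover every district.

T1, T5, T8 together cover {Parkview, Hilltop, Old Town, Northside, West End, Lakeshore, Greenfield, Southbank, Elmwood, Market, Midtown} — every district.
No 2 of the 9 transmitter sites cover everything (all 36 pairs fall short), so 3 is minimum.

3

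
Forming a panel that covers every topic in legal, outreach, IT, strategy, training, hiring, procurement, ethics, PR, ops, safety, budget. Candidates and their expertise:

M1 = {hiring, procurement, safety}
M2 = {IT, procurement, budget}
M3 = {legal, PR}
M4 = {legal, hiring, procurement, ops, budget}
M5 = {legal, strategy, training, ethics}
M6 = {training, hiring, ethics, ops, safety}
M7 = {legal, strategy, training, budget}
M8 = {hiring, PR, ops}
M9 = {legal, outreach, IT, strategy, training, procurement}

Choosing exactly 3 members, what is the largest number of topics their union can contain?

Choosing M2, M6, M9 covers {legal, outreach, IT, strategy, training, hiring, procurement, ethics, ops, safety, budget} — 11 topics.
No choice of 3 members does better; here PR is left uncovered.

11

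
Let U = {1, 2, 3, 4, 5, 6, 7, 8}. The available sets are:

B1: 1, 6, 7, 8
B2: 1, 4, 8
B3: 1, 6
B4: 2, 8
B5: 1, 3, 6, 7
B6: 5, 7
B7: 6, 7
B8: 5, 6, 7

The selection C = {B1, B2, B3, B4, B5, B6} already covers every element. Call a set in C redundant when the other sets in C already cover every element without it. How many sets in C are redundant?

2

Drop B1: the rest still cover every element — redundant.
Drop B2: 4 uncovered — not redundant.
Drop B3: the rest still cover every element — redundant.
Drop B4: 2 uncovered — not redundant.
Drop B5: 3 uncovered — not redundant.
Drop B6: 5 uncovered — not redundant.
2 redundant: B1, B3.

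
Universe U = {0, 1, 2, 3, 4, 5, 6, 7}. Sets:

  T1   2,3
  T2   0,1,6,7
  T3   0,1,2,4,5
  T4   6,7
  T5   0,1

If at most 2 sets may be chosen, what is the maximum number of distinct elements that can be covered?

7

Choosing T2, T3 covers {0, 1, 2, 4, 5, 6, 7} — 7 elements.
No choice of 2 sets does better; here 3 is left uncovered.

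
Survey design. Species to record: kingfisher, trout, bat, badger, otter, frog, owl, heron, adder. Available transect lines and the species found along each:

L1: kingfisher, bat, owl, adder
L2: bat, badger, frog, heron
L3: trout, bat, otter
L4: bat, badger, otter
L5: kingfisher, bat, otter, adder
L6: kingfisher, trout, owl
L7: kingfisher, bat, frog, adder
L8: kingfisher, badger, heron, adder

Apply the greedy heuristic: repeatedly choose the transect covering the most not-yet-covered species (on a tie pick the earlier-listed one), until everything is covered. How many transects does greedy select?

Pick 1: L1 covers 4 new species (kingfisher, bat, owl, adder).
Pick 2: L2 covers 3 new species (badger, frog, heron).
Pick 3: L3 covers 2 new species (trout, otter).
Greedy uses 3 transects.

3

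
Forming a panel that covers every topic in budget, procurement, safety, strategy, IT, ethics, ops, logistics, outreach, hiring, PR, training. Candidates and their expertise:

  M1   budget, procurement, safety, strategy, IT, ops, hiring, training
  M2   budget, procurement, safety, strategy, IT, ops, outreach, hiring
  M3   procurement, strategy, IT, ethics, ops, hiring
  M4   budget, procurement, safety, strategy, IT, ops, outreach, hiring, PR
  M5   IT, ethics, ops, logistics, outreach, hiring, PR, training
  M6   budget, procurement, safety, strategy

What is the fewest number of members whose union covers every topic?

2

M1, M5 together cover {budget, procurement, safety, strategy, IT, ethics, ops, logistics, outreach, hiring, PR, training} — every topic.
No single member contains all 12 topics, so 2 is optimal.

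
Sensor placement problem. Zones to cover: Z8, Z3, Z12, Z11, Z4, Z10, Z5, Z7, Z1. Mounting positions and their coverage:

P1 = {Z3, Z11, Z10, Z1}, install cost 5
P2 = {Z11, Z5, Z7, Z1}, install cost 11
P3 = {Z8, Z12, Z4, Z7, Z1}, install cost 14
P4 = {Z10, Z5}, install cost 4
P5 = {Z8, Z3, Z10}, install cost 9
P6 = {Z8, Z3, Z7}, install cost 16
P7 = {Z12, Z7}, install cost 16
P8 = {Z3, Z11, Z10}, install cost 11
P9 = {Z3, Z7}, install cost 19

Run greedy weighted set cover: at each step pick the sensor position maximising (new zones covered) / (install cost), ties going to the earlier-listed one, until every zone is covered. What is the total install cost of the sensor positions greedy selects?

Pick 1: P1 adds 4 new (Z3, Z11, Z10, Z1) at install cost 5 (ratio 4/5).
Pick 2: P3 adds 4 new (Z8, Z12, Z4, Z7) at install cost 14 (ratio 4/14).
Pick 3: P4 adds 1 new (Z5) at install cost 4 (ratio 1/4).
Greedy total install cost: 5 + 14 + 4 = 23.

23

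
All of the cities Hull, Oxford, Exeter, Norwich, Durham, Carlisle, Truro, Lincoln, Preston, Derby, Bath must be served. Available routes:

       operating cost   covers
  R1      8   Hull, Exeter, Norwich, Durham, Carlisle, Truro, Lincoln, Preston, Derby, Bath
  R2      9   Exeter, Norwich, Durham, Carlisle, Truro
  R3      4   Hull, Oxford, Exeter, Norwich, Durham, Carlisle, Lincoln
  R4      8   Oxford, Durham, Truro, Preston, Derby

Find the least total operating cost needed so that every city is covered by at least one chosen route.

R1, R3 cover every city at operating cost 8 + 4 = 12.
Any cover uses at least 2 routes; among all covering selections none totals below 12.

12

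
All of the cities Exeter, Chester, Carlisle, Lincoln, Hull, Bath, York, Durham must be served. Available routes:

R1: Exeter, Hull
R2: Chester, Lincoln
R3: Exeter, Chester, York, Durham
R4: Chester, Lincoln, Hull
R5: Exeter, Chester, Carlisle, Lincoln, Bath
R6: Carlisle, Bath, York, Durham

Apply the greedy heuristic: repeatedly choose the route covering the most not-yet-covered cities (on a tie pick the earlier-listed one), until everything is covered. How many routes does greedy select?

3

Pick 1: R5 covers 5 new cities (Exeter, Chester, Carlisle, Lincoln, Bath).
Pick 2: R3 covers 2 new cities (York, Durham).
Pick 3: R1 covers 1 new cities (Hull).
Greedy uses 3 routes.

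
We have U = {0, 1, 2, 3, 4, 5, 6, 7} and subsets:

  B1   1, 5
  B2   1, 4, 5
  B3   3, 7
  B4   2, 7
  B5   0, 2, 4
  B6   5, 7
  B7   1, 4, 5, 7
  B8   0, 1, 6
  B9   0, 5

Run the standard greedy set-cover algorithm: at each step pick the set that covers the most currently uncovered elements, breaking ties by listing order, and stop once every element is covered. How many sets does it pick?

4

Pick 1: B7 covers 4 new elements (1, 4, 5, 7).
Pick 2: B5 covers 2 new elements (0, 2).
Pick 3: B3 covers 1 new elements (3).
Pick 4: B8 covers 1 new elements (6).
Greedy uses 4 sets.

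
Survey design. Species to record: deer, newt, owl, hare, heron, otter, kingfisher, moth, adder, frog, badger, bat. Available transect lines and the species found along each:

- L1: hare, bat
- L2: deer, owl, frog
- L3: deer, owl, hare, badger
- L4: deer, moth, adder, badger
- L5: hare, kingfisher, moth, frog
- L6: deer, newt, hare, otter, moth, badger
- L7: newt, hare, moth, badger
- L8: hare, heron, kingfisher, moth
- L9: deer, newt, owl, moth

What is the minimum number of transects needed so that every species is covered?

5

L1, L2, L4, L6, L8 together cover {deer, newt, owl, hare, heron, otter, kingfisher, moth, adder, frog, badger, bat} — every species.
No 4 of the 9 transects cover everything (all 126 size-4 selections fall short), so 5 is minimum.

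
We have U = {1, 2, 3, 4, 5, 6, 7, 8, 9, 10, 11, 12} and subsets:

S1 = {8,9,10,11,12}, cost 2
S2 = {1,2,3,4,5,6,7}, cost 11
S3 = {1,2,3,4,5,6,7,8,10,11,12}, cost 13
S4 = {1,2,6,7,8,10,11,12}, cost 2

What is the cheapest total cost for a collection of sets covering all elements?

S1, S2 cover every element at cost 2 + 11 = 13.
Any cover uses at least 2 sets; among all covering selections none totals below 13.

13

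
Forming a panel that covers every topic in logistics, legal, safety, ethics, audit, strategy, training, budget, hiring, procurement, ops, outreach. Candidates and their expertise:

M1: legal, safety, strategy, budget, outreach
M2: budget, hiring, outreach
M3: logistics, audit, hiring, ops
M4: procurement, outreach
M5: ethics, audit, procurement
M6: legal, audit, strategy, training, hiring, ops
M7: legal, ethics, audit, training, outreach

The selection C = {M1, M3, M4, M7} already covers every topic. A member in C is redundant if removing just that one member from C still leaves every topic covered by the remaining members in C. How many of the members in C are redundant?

Drop M1: safety, strategy, budget uncovered — not redundant.
Drop M3: logistics, hiring, ops uncovered — not redundant.
Drop M4: procurement uncovered — not redundant.
Drop M7: ethics, training uncovered — not redundant.
None of the members in C is redundant.

0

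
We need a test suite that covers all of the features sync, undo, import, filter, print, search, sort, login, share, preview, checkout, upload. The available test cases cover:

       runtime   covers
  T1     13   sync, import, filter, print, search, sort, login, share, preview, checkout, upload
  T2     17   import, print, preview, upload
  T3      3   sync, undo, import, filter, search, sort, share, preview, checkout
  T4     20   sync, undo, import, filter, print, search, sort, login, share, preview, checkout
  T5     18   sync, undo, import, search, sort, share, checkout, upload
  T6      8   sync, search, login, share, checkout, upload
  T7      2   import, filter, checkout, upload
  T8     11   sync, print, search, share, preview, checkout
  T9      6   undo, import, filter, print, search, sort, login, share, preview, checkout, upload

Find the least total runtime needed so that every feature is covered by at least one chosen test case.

9

T3, T9 cover every feature at runtime 3 + 6 = 9.
Any cover uses at least 2 test cases; among all covering selections none totals below 9.
Greedy by coverage-per-runtime would pick T3, T7, T9 for 11 — worse than the optimum 9.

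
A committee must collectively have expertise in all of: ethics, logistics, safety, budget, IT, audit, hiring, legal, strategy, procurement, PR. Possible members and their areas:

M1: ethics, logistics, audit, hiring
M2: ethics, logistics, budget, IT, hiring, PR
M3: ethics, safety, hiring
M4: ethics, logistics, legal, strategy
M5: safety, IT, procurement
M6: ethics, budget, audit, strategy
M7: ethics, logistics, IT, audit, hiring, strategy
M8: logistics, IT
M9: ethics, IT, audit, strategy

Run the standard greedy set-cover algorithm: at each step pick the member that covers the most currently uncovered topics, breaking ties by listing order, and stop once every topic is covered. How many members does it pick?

4

Pick 1: M2 covers 6 new topics (ethics, logistics, budget, IT, hiring, PR).
Pick 2: M4 covers 2 new topics (legal, strategy).
Pick 3: M5 covers 2 new topics (safety, procurement).
Pick 4: M1 covers 1 new topics (audit).
Greedy uses 4 members.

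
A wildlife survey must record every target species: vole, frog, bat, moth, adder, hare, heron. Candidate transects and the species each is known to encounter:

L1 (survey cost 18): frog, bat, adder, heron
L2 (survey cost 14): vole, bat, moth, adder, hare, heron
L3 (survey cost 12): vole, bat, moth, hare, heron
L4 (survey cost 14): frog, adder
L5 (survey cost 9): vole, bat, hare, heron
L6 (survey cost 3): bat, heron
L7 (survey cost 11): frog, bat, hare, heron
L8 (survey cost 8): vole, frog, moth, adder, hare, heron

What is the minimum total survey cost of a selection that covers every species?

11

L6, L8 cover every species at survey cost 3 + 8 = 11.
Any cover uses at least 2 transects; among all covering selections none totals below 11.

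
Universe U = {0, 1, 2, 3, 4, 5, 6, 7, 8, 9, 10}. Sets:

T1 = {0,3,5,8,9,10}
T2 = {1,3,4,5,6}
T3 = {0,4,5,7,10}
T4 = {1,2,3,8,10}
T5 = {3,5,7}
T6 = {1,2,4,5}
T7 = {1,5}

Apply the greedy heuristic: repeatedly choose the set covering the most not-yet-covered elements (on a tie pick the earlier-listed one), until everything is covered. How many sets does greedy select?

Pick 1: T1 covers 6 new elements (0, 3, 5, 8, 9, 10).
Pick 2: T2 covers 3 new elements (1, 4, 6).
Pick 3: T3 covers 1 new elements (7).
Pick 4: T4 covers 1 new elements (2).
Greedy uses 4 sets.

4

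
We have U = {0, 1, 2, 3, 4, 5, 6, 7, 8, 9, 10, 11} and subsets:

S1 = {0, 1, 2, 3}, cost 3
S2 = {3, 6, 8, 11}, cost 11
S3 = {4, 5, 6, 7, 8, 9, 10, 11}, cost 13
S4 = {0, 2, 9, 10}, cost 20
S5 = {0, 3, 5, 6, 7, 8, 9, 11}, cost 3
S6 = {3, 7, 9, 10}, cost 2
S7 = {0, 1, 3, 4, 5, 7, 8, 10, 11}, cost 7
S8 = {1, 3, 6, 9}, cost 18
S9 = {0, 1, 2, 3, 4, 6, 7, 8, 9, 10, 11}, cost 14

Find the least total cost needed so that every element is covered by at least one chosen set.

13

S1, S5, S7 cover every element at cost 3 + 3 + 7 = 13.
Any cover uses at least 2 sets; among all covering selections none totals below 13.
Greedy by coverage-per-cost would pick S5, S1, S6, S7 for 15 — worse than the optimum 13.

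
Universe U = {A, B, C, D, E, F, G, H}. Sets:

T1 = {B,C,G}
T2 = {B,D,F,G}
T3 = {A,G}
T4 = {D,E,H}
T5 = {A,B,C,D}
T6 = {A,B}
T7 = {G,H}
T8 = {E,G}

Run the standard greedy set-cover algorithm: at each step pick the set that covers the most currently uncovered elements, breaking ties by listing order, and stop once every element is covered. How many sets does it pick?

Pick 1: T2 covers 4 new elements (B, D, F, G).
Pick 2: T4 covers 2 new elements (E, H).
Pick 3: T5 covers 2 new elements (A, C).
Greedy uses 3 sets.

3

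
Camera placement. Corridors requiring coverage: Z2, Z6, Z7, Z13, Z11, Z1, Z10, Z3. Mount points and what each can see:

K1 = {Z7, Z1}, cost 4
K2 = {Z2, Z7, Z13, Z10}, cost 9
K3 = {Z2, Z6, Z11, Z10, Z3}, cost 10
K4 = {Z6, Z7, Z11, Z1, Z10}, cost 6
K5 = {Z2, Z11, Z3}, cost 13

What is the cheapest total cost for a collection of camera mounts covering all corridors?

23

K1, K2, K3 cover every corridor at cost 4 + 9 + 10 = 23.
Any cover uses at least 3 camera mounts; among all covering selections none totals below 23.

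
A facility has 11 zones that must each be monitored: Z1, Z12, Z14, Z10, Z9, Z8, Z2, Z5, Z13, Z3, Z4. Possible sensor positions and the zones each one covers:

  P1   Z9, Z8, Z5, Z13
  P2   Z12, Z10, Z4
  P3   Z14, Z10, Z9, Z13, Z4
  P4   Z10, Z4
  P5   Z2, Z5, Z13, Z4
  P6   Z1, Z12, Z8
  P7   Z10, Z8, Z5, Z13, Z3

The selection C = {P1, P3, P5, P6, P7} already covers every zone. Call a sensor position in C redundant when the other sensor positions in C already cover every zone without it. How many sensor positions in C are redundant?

1

Drop P1: the rest still cover every zone — redundant.
Drop P3: Z14 uncovered — not redundant.
Drop P5: Z2 uncovered — not redundant.
Drop P6: Z1, Z12 uncovered — not redundant.
Drop P7: Z3 uncovered — not redundant.
1 redundant: P1.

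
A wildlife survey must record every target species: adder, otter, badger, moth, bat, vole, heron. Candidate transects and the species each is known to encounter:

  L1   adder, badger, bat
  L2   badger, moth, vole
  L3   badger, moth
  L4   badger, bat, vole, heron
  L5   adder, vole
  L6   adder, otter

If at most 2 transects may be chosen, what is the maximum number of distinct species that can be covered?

6

Choosing L4, L6 covers {adder, otter, badger, bat, vole, heron} — 6 species.
No choice of 2 transects does better; here moth is left uncovered.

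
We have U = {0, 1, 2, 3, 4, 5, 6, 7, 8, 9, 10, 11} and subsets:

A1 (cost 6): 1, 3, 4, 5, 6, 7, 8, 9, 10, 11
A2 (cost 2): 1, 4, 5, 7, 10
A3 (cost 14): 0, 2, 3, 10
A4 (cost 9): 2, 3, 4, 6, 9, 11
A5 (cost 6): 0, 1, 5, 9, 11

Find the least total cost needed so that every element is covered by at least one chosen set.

20

A1, A3 cover every element at cost 6 + 14 = 20.
Any cover uses at least 2 sets; among all covering selections none totals below 20.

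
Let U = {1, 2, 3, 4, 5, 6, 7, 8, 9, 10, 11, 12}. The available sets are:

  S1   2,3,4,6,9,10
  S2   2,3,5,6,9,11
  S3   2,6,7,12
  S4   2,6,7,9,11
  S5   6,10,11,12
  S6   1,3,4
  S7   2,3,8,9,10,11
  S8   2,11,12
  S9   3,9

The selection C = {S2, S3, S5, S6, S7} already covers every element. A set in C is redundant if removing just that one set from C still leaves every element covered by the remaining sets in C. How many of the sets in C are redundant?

1

Drop S2: 5 uncovered — not redundant.
Drop S3: 7 uncovered — not redundant.
Drop S5: the rest still cover every element — redundant.
Drop S6: 1, 4 uncovered — not redundant.
Drop S7: 8 uncovered — not redundant.
1 redundant: S5.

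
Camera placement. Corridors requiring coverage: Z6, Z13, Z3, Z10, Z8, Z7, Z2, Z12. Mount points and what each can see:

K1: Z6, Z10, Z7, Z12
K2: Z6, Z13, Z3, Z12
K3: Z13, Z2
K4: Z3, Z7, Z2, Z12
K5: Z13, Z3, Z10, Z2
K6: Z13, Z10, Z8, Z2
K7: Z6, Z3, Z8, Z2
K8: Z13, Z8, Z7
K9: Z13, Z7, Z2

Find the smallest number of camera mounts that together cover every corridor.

3

K1, K2, K6 together cover {Z6, Z13, Z3, Z10, Z8, Z7, Z2, Z12} — every corridor.
No 2 of the 9 camera mounts cover everything (all 36 pairs fall short), so 3 is minimum.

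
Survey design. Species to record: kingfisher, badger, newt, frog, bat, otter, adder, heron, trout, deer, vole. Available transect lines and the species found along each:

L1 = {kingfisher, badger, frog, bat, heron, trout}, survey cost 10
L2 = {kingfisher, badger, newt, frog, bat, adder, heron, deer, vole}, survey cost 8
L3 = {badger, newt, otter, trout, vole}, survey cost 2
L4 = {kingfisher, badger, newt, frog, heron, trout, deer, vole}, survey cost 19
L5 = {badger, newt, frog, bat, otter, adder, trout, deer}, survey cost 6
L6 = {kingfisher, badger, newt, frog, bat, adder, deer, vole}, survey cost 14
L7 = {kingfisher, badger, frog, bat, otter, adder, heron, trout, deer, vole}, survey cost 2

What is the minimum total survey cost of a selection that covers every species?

4

L3, L7 cover every species at survey cost 2 + 2 = 4.
Any cover uses at least 2 transects; among all covering selections none totals below 4.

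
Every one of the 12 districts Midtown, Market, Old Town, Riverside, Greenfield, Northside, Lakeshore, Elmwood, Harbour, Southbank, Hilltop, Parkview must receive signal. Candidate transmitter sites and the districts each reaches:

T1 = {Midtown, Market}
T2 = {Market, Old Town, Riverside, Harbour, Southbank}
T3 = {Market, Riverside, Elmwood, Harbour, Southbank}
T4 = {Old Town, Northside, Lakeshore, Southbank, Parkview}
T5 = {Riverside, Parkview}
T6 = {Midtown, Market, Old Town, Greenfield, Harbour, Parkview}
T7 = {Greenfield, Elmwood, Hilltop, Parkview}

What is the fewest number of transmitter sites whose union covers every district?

4

T1, T2, T4, T7 together cover {Midtown, Market, Old Town, Riverside, Greenfield, Northside, Lakeshore, Elmwood, Harbour, Southbank, Hilltop, Parkview} — every district.
No 3 of the 7 transmitter sites cover everything (all 35 triples fall short), so 4 is minimum.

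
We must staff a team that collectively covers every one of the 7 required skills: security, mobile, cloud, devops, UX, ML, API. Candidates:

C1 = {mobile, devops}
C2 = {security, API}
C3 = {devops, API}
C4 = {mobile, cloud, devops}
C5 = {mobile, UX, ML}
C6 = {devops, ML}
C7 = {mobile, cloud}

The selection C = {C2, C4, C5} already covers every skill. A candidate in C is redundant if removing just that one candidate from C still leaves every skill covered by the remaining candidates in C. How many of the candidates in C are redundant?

Drop C2: security, API uncovered — not redundant.
Drop C4: cloud, devops uncovered — not redundant.
Drop C5: UX, ML uncovered — not redundant.
None of the candidates in C is redundant.

0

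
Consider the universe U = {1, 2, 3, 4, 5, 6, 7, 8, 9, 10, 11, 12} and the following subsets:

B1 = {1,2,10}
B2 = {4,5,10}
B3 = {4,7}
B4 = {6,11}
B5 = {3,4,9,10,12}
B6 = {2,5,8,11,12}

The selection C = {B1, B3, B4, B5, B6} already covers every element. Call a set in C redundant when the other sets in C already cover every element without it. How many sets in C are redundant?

0

Drop B1: 1 uncovered — not redundant.
Drop B3: 7 uncovered — not redundant.
Drop B4: 6 uncovered — not redundant.
Drop B5: 3, 9 uncovered — not redundant.
Drop B6: 5, 8 uncovered — not redundant.
None of the sets in C is redundant.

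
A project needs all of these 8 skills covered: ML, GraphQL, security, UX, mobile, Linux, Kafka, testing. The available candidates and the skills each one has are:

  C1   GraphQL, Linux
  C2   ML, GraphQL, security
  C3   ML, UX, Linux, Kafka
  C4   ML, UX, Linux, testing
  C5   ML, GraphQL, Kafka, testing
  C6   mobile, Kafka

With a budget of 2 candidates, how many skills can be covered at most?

Choosing C2, C3 covers {ML, GraphQL, security, UX, Linux, Kafka} — 6 skills.
No choice of 2 candidates does better; here mobile, testing are left uncovered.

6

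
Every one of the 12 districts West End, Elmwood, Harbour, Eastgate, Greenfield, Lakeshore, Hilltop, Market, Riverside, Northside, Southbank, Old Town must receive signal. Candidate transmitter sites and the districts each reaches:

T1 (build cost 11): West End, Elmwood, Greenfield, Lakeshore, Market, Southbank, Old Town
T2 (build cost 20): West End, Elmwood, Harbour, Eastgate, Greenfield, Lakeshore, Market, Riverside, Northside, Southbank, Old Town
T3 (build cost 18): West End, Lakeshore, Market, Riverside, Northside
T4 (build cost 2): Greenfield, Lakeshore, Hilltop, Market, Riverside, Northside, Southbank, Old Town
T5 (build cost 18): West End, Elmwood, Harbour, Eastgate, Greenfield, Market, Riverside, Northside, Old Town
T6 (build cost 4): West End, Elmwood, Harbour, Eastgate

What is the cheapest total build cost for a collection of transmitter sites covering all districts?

T4, T6 cover every district at build cost 2 + 4 = 6.
Any cover uses at least 2 transmitter sites; among all covering selections none totals below 6.

6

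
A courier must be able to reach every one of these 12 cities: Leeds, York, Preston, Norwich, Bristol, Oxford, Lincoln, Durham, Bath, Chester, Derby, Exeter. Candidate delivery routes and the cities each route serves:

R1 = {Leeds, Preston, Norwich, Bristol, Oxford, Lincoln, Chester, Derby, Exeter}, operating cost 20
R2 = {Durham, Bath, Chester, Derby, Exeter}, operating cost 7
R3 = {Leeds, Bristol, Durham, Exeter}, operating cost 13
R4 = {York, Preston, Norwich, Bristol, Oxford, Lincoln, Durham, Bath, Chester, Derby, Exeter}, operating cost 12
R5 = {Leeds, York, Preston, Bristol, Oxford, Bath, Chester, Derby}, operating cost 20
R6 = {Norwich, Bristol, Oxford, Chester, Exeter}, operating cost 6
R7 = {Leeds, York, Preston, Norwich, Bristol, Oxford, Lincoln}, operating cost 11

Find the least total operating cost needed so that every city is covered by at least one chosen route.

R2, R7 cover every city at operating cost 7 + 11 = 18.
Any cover uses at least 2 routes; among all covering selections none totals below 18.
Greedy by coverage-per-operating cost would pick R4, R7 for 23 — worse than the optimum 18.

18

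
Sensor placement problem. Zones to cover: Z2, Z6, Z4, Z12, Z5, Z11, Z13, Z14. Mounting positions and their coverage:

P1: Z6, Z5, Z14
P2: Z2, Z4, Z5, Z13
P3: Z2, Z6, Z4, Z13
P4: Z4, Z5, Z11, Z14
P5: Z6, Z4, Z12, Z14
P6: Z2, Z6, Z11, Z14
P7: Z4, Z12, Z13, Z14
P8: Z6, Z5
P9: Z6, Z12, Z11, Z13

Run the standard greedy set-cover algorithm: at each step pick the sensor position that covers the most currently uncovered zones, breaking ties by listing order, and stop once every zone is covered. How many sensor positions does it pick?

Pick 1: P2 covers 4 new zones (Z2, Z4, Z5, Z13).
Pick 2: P5 covers 3 new zones (Z6, Z12, Z14).
Pick 3: P4 covers 1 new zones (Z11).
Greedy uses 3 sensor positions.

3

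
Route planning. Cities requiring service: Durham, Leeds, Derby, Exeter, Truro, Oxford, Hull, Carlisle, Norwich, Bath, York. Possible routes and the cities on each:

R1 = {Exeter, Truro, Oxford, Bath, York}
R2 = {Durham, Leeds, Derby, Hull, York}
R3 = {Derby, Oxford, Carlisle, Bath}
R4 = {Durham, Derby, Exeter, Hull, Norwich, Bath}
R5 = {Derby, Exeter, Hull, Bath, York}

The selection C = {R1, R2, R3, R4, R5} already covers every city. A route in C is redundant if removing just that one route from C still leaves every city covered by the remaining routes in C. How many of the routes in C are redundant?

Drop R1: Truro uncovered — not redundant.
Drop R2: Leeds uncovered — not redundant.
Drop R3: Carlisle uncovered — not redundant.
Drop R4: Norwich uncovered — not redundant.
Drop R5: the rest still cover every city — redundant.
1 redundant: R5.

1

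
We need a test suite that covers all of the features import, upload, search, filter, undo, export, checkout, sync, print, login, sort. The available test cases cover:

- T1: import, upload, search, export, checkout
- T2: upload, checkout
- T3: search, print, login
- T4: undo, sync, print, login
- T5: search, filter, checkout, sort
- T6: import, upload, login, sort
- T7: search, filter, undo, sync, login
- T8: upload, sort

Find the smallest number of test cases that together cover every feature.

3

T1, T4, T5 together cover {import, upload, search, filter, undo, export, checkout, sync, print, login, sort} — every feature.
No 2 of the 8 test cases cover everything (all 28 pairs fall short), so 3 is minimum.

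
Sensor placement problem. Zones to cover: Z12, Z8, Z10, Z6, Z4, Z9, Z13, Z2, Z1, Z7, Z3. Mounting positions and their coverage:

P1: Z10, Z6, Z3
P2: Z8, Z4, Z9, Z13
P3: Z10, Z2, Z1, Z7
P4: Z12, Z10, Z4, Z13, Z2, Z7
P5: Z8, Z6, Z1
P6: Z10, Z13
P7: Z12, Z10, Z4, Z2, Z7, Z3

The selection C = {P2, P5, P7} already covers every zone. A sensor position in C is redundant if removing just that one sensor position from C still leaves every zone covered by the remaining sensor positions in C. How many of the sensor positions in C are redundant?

0

Drop P2: Z9, Z13 uncovered — not redundant.
Drop P5: Z6, Z1 uncovered — not redundant.
Drop P7: Z12, Z10, Z2, Z7, … uncovered — not redundant.
None of the sensor positions in C is redundant.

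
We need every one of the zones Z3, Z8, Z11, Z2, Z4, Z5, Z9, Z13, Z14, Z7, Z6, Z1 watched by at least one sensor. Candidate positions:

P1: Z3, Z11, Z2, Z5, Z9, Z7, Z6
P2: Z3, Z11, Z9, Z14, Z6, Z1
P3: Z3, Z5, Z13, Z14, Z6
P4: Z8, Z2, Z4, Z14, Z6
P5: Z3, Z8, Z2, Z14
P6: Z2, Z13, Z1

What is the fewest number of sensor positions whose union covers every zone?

3

P1, P4, P6 together cover {Z3, Z8, Z11, Z2, Z4, Z5, Z9, Z13, Z14, Z7, Z6, Z1} — every zone.
No 2 of the 6 sensor positions cover everything (all 15 pairs fall short), so 3 is minimum.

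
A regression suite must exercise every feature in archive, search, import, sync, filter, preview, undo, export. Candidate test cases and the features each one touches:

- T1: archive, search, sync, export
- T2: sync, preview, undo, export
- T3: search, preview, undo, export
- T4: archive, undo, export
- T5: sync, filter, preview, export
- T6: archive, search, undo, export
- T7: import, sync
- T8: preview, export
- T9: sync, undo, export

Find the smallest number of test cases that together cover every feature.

3

T5, T6, T7 together cover {archive, search, import, sync, filter, preview, undo, export} — every feature.
No 2 of the 9 test cases cover everything (all 36 pairs fall short), so 3 is minimum.
Greedy (largest uncovered first) would take T1, T2, T5, T7 — 4 test cases — but 3 suffice.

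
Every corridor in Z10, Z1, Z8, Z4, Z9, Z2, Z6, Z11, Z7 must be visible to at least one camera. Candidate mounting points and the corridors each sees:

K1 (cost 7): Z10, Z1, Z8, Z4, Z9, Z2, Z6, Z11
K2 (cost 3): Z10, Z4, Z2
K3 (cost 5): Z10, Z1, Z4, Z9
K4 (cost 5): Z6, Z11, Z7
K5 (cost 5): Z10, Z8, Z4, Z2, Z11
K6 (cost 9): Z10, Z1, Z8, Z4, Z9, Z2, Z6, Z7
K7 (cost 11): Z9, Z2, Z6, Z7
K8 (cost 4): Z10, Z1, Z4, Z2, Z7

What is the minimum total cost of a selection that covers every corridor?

K1, K8 cover every corridor at cost 7 + 4 = 11.
Any cover uses at least 2 camera mounts; among all covering selections none totals below 11.

11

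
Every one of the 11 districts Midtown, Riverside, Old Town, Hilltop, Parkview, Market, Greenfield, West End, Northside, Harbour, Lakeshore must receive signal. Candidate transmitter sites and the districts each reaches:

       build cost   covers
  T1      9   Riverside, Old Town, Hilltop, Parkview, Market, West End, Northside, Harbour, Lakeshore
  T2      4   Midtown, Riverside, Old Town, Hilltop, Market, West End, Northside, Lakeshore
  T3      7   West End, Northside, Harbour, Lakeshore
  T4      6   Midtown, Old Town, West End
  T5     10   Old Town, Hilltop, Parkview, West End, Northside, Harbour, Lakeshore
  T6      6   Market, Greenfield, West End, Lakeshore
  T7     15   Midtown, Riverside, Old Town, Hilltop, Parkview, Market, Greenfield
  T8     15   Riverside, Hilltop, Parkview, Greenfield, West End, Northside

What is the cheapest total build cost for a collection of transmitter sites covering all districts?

19

T1, T2, T6 cover every district at build cost 9 + 4 + 6 = 19.
Any cover uses at least 2 transmitter sites; among all covering selections none totals below 19.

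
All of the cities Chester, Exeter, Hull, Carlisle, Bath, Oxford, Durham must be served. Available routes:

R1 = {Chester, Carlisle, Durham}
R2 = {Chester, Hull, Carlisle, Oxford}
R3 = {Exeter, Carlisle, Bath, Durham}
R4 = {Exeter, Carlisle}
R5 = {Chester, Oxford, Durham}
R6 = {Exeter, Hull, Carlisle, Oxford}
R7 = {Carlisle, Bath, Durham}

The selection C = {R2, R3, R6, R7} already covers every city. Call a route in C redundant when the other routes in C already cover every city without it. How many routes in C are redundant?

3

Drop R2: Chester uncovered — not redundant.
Drop R3: the rest still cover every city — redundant.
Drop R6: the rest still cover every city — redundant.
Drop R7: the rest still cover every city — redundant.
3 redundant: R3, R6, R7.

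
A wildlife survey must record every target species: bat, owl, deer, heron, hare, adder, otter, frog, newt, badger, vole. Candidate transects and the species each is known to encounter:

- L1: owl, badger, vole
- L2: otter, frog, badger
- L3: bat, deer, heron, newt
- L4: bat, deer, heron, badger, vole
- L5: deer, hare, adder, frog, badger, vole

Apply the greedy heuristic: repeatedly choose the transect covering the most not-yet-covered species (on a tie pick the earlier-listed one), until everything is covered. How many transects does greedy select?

4

Pick 1: L5 covers 6 new species (deer, hare, adder, frog, badger, vole).
Pick 2: L3 covers 3 new species (bat, heron, newt).
Pick 3: L1 covers 1 new species (owl).
Pick 4: L2 covers 1 new species (otter).
Greedy uses 4 transects.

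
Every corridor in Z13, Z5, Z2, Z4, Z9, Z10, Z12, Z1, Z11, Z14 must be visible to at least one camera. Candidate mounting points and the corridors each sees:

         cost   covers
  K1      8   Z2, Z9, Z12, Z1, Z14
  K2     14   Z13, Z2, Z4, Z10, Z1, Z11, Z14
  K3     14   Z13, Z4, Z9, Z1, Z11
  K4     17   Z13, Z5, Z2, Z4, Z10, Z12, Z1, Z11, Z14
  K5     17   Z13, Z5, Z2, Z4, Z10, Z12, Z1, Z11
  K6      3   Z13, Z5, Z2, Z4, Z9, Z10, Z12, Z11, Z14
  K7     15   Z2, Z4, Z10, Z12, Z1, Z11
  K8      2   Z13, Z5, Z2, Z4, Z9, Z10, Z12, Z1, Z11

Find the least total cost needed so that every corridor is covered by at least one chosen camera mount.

K6, K8 cover every corridor at cost 3 + 2 = 5.
Any cover uses at least 2 camera mounts; among all covering selections none totals below 5.

5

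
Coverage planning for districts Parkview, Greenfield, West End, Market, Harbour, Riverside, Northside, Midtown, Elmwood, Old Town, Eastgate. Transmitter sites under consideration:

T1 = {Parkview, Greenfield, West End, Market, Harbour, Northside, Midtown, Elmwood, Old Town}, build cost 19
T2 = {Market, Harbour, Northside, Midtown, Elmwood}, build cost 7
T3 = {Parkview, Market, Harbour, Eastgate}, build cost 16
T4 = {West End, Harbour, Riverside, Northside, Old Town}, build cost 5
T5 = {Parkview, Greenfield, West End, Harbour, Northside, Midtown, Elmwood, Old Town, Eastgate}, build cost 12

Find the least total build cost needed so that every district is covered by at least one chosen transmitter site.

T2, T4, T5 cover every district at build cost 7 + 5 + 12 = 24.
Any cover uses at least 3 transmitter sites; among all covering selections none totals below 24.

24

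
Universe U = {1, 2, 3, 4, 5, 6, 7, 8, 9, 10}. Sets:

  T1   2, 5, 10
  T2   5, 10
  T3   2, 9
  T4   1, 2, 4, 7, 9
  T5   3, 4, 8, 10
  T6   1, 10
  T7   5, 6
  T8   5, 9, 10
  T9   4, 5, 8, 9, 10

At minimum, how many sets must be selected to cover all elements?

3

T4, T5, T7 together cover {1, 2, 3, 4, 5, 6, 7, 8, 9, 10} — every element.
No 2 of the 9 sets cover everything (all 36 pairs fall short), so 3 is minimum.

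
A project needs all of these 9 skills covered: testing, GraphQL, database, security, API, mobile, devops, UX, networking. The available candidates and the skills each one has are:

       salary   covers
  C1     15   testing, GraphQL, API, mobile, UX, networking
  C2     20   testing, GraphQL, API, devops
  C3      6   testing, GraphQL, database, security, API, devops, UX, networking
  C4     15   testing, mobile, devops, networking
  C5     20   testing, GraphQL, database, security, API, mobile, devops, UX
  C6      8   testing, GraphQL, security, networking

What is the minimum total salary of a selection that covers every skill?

C1, C3 cover every skill at salary 15 + 6 = 21.
Any cover uses at least 2 candidates; among all covering selections none totals below 21.

21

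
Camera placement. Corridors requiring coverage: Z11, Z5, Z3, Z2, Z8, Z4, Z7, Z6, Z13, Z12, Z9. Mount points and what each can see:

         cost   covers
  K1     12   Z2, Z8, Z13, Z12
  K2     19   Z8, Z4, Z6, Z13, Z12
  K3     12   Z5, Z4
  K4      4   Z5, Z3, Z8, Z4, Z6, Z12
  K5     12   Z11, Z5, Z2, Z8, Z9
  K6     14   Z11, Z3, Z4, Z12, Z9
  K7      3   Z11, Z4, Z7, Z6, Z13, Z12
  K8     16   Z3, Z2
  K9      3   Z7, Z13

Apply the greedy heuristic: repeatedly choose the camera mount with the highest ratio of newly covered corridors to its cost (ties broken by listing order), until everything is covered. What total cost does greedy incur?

19

Pick 1: K7 adds 6 new (Z11, Z4, Z7, Z6, Z13, Z12) at cost 3 (ratio 6/3).
Pick 2: K4 adds 3 new (Z5, Z3, Z8) at cost 4 (ratio 3/4).
Pick 3: K5 adds 2 new (Z2, Z9) at cost 12 (ratio 2/12).
Greedy total cost: 3 + 4 + 12 = 19.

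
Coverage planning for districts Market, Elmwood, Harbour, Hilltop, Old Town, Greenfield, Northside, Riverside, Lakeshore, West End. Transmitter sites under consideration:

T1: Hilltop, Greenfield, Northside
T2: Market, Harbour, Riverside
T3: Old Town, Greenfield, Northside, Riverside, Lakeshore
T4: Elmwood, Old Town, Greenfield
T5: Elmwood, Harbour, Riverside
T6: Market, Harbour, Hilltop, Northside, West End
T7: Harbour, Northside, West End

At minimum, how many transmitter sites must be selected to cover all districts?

T3, T4, T6 together cover {Market, Elmwood, Harbour, Hilltop, Old Town, Greenfield, Northside, Riverside, Lakeshore, West End} — every district.
No 2 of the 7 transmitter sites cover everything (all 21 pairs fall short), so 3 is minimum.

3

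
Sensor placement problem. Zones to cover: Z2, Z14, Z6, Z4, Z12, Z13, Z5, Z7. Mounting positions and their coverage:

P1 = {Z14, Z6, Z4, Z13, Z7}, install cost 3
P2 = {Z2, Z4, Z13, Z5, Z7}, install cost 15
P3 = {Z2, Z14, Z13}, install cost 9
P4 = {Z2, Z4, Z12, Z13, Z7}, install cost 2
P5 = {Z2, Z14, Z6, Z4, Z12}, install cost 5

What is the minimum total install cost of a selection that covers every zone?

20

P2, P5 cover every zone at install cost 15 + 5 = 20.
Any cover uses at least 2 sensor positions; among all covering selections none totals below 20.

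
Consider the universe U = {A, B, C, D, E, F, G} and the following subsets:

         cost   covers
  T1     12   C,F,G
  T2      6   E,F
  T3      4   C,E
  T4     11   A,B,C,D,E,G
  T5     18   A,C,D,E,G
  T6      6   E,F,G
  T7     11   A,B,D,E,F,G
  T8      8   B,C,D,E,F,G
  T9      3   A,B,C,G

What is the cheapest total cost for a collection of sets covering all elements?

T8, T9 cover every element at cost 8 + 3 = 11.
Any cover uses at least 2 sets; among all covering selections none totals below 11.

11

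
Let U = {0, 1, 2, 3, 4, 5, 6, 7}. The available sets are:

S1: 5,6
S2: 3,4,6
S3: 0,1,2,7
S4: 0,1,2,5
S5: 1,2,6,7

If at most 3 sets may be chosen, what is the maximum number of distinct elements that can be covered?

8

Choosing S1, S2, S3 covers {0, 1, 2, 3, 4, 5, 6, 7} — 8 elements.
That is all 8 elements.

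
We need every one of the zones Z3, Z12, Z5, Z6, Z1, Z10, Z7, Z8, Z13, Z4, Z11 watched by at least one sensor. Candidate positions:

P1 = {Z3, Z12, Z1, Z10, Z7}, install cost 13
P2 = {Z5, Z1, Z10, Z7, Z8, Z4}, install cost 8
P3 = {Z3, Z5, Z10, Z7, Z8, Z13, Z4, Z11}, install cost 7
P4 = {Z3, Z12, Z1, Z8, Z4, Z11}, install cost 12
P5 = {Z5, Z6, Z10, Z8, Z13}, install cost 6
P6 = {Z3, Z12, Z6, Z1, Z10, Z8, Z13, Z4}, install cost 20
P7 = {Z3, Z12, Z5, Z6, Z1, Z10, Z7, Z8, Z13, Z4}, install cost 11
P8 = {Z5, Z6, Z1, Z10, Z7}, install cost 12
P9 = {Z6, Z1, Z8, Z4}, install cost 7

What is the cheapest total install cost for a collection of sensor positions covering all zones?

P3, P7 cover every zone at install cost 7 + 11 = 18.
Any cover uses at least 2 sensor positions; among all covering selections none totals below 18.
Greedy by coverage-per-install cost would pick P3, P9, P7 for 25 — worse than the optimum 18.

18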